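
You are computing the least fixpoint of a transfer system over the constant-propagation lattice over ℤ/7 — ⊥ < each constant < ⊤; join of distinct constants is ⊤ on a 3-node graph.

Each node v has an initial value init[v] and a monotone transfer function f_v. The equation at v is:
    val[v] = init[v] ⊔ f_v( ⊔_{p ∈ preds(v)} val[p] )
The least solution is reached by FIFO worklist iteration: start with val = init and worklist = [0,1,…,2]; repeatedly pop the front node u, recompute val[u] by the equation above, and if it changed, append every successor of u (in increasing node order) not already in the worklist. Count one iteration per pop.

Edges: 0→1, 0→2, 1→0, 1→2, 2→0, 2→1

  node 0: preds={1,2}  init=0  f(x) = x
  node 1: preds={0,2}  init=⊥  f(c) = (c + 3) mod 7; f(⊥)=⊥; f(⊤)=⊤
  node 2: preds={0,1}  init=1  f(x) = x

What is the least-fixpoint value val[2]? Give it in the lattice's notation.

Worklist (5 pops):
  #1 pop 0: in=1 → ⊤ (was 0); enqueue []
  #2 pop 1: in=⊤ → ⊤ (was ⊥); enqueue [0]
  #3 pop 2: in=⊤ → ⊤ (was 1); enqueue [1]
  #4 pop 0: in=⊤ → ⊤ (no change)
  #5 pop 1: in=⊤ → ⊤ (no change)

Fixpoint:
  val[0] = ⊤
  val[1] = ⊤
  val[2] = ⊤

⊤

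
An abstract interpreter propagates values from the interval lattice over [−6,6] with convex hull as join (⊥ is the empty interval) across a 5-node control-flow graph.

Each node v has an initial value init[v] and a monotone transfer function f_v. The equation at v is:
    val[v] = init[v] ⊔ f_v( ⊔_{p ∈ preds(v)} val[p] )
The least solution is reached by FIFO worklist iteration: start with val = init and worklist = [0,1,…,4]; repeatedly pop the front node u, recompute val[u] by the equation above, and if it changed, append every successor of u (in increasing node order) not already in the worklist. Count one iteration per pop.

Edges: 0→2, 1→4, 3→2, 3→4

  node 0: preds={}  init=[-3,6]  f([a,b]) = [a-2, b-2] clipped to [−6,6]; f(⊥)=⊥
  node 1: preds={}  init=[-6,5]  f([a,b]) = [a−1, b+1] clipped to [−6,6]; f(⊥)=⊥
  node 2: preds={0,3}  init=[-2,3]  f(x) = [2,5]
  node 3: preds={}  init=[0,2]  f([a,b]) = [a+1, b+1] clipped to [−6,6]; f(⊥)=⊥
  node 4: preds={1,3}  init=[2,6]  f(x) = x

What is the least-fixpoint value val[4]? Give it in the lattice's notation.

[-6,6]

Iteration log — 5 steps:
  step 1. node 0  ⊔preds=⊥  new=[-3,6]  stable
  step 2. node 1  ⊔preds=⊥  new=[-6,5]  stable
  step 3. node 2  ⊔preds=[-3,6]  new=[-2,5]  old=[-2,3]  +wl: 
  step 4. node 3  ⊔preds=⊥  new=[0,2]  stable
  step 5. node 4  ⊔preds=[-6,5]  new=[-6,6]  old=[2,6]  +wl: 

Least fixpoint reached:
  node 0: [-3,6]
  node 1: [-6,5]
  node 2: [-2,5]
  node 3: [0,2]
  node 4: [-6,6]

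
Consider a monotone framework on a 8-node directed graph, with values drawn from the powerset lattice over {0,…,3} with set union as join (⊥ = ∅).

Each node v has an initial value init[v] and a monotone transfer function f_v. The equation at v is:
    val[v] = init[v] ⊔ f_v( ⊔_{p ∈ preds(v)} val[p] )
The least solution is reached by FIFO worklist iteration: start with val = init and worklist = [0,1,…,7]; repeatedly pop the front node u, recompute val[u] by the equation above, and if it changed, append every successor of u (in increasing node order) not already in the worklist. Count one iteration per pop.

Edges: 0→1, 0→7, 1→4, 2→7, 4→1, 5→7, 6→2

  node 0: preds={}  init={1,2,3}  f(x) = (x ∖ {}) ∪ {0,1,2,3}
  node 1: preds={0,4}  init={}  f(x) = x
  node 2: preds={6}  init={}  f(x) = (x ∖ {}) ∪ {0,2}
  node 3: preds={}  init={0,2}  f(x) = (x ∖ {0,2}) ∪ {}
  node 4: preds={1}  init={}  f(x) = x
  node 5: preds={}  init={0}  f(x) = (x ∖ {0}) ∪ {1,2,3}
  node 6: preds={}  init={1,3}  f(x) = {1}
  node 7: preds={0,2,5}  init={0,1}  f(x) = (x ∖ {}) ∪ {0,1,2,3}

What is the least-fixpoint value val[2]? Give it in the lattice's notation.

Iteration log — 9 steps:
  step 1. node 0  ⊔preds={}  new={0,1,2,3}  old={1,2,3}  +wl: 
  step 2. node 1  ⊔preds={0,1,2,3}  new={0,1,2,3}  old={}  +wl: 
  step 3. node 2  ⊔preds={1,3}  new={0,1,2,3}  old={}  +wl: 
  step 4. node 3  ⊔preds={}  new={0,2}  stable
  step 5. node 4  ⊔preds={0,1,2,3}  new={0,1,2,3}  old={}  +wl: 1
  step 6. node 5  ⊔preds={}  new={0,1,2,3}  old={0}  +wl: 
  step 7. node 6  ⊔preds={}  new={1,3}  stable
  step 8. node 7  ⊔preds={0,1,2,3}  new={0,1,2,3}  old={0,1}  +wl: 
  step 9. node 1  ⊔preds={0,1,2,3}  new={0,1,2,3}  stable

Least fixpoint reached:
  node 0: {0,1,2,3}
  node 1: {0,1,2,3}
  node 2: {0,1,2,3}
  node 3: {0,2}
  node 4: {0,1,2,3}
  node 5: {0,1,2,3}
  node 6: {1,3}
  node 7: {0,1,2,3}

{0,1,2,3}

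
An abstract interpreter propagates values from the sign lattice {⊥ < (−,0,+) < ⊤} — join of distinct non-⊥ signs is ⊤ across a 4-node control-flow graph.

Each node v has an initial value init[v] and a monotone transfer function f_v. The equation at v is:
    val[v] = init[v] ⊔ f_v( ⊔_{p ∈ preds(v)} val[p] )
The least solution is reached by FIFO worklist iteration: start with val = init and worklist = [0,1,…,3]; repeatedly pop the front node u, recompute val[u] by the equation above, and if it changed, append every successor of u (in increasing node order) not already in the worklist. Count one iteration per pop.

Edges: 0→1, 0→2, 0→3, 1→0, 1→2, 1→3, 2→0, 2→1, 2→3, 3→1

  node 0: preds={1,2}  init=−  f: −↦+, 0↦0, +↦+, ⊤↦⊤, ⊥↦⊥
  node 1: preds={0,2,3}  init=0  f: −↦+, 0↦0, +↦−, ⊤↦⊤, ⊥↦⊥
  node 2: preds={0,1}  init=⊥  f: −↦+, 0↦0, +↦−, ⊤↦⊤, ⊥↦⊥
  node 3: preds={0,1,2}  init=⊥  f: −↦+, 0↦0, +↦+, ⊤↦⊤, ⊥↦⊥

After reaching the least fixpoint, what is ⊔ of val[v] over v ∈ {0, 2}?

Iteration log — 6 steps:
  step 1. node 0  ⊔preds=0  new=⊤  old=−  +wl: 
  step 2. node 1  ⊔preds=⊤  new=⊤  old=0  +wl: 0
  step 3. node 2  ⊔preds=⊤  new=⊤  old=⊥  +wl: 1
  step 4. node 3  ⊔preds=⊤  new=⊤  old=⊥  +wl: 
  step 5. node 0  ⊔preds=⊤  new=⊤  stable
  step 6. node 1  ⊔preds=⊤  new=⊤  stable

Least fixpoint reached:
  node 0: ⊤
  node 1: ⊤
  node 2: ⊤
  node 3: ⊤

⊤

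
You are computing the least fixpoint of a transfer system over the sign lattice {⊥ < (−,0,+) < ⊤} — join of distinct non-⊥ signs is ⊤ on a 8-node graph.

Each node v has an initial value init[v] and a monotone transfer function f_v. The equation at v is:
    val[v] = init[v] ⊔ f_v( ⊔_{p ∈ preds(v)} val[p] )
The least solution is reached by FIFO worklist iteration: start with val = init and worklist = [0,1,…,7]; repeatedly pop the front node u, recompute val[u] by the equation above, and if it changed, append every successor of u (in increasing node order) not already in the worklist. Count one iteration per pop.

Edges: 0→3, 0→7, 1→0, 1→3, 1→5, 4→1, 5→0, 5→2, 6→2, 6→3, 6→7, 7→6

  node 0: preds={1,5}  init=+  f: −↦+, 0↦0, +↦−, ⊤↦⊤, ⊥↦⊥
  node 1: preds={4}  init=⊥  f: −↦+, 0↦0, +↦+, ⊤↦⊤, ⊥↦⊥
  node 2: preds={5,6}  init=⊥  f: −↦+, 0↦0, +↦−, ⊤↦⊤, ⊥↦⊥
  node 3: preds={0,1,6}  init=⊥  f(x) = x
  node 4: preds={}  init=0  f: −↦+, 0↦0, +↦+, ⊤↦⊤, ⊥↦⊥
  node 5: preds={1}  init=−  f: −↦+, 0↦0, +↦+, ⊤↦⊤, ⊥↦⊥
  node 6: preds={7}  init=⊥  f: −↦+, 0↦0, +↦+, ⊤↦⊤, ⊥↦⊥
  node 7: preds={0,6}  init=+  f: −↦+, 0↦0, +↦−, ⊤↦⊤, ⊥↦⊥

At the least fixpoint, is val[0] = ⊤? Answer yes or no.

Iteration log — 15 steps:
  step 1. node 0  ⊔preds=−  new=+  stable
  step 2. node 1  ⊔preds=0  new=0  old=⊥  +wl: 0
  step 3. node 2  ⊔preds=−  new=+  old=⊥  +wl: 
  step 4. node 3  ⊔preds=⊤  new=⊤  old=⊥  +wl: 
  step 5. node 4  ⊔preds=⊥  new=0  stable
  step 6. node 5  ⊔preds=0  new=⊤  old=−  +wl: 2
  step 7. node 6  ⊔preds=+  new=+  old=⊥  +wl: 3
  step 8. node 7  ⊔preds=+  new=⊤  old=+  +wl: 6
  step 9. node 0  ⊔preds=⊤  new=⊤  old=+  +wl: 7
  step 10. node 2  ⊔preds=⊤  new=⊤  old=+  +wl: 
  step 11. node 3  ⊔preds=⊤  new=⊤  stable
  step 12. node 6  ⊔preds=⊤  new=⊤  old=+  +wl: 2,3
  step 13. node 7  ⊔preds=⊤  new=⊤  stable
  step 14. node 2  ⊔preds=⊤  new=⊤  stable
  step 15. node 3  ⊔preds=⊤  new=⊤  stable

Least fixpoint reached:
  node 0: ⊤
  node 1: 0
  node 2: ⊤
  node 3: ⊤
  node 4: 0
  node 5: ⊤
  node 6: ⊤
  node 7: ⊤

yes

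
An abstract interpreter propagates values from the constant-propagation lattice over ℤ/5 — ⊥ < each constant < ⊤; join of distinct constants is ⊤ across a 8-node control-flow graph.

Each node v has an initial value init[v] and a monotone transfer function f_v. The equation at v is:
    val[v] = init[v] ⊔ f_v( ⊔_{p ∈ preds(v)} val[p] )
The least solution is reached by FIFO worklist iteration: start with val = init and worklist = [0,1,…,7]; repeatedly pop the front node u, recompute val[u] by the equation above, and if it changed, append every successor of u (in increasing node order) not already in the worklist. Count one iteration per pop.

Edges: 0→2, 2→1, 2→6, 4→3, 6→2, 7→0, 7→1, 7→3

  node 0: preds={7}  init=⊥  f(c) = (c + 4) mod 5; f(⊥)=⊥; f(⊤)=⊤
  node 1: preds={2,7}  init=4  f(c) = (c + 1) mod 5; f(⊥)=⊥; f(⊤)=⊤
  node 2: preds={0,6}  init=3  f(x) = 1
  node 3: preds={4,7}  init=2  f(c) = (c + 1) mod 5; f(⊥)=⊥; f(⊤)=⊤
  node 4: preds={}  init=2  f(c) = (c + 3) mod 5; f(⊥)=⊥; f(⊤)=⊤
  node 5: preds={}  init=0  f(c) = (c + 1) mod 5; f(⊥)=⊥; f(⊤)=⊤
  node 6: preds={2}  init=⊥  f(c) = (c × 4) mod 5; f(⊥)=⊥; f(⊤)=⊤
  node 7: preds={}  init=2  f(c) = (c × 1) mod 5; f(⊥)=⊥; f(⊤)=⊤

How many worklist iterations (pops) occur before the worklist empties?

10

Worklist (10 pops):
  #1 pop 0: in=2 → 1 (was ⊥); enqueue []
  #2 pop 1: in=⊤ → ⊤ (was 4); enqueue []
  #3 pop 2: in=1 → ⊤ (was 3); enqueue [1]
  #4 pop 3: in=2 → ⊤ (was 2); enqueue []
  #5 pop 4: in=⊥ → 2 (no change)
  #6 pop 5: in=⊥ → 0 (no change)
  #7 pop 6: in=⊤ → ⊤ (was ⊥); enqueue [2]
  #8 pop 7: in=⊥ → 2 (no change)
  #9 pop 1: in=⊤ → ⊤ (no change)
  #10 pop 2: in=⊤ → ⊤ (no change)

Fixpoint:
  val[0] = 1
  val[1] = ⊤
  val[2] = ⊤
  val[3] = ⊤
  val[4] = 2
  val[5] = 0
  val[6] = ⊤
  val[7] = 2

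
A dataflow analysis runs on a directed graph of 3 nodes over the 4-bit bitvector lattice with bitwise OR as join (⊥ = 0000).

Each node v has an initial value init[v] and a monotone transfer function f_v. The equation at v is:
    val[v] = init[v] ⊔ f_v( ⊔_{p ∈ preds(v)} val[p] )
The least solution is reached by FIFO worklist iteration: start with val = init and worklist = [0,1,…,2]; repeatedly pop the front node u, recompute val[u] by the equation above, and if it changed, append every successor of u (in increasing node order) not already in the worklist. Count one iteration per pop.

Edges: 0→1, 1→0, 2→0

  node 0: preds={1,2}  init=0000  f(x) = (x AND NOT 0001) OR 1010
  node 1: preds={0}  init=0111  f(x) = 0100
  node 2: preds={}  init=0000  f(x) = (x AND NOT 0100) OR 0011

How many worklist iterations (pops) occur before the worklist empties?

4

Worklist (4 pops):
  #1 pop 0: in=0111 → 1110 (was 0000); enqueue []
  #2 pop 1: in=1110 → 0111 (no change)
  #3 pop 2: in=0000 → 0011 (was 0000); enqueue [0]
  #4 pop 0: in=0111 → 1110 (no change)

Fixpoint:
  val[0] = 1110
  val[1] = 0111
  val[2] = 0011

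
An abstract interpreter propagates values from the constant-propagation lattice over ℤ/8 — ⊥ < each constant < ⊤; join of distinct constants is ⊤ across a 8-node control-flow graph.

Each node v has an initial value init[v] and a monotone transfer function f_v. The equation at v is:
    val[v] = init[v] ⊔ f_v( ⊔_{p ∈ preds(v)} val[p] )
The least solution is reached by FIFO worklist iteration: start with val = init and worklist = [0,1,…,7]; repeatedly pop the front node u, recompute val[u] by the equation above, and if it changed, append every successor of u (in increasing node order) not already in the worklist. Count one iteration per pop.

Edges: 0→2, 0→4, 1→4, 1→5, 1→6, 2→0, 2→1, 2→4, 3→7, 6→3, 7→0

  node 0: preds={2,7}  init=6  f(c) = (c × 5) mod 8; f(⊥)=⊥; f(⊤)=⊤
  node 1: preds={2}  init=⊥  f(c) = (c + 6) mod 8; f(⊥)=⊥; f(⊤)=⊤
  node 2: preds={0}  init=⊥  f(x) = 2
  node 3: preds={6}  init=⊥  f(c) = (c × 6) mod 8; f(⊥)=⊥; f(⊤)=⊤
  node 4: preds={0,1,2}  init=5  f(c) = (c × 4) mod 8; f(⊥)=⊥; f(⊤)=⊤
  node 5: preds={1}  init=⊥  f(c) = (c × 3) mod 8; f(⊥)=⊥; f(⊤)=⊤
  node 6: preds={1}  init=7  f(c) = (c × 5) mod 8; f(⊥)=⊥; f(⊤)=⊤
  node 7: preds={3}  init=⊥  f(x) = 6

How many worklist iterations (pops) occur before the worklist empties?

16

Iteration log — 16 steps:
  step 1. node 0  ⊔preds=⊥  new=6  stable
  step 2. node 1  ⊔preds=⊥  new=⊥  stable
  step 3. node 2  ⊔preds=6  new=2  old=⊥  +wl: 0,1
  step 4. node 3  ⊔preds=7  new=2  old=⊥  +wl: 
  step 5. node 4  ⊔preds=⊤  new=⊤  old=5  +wl: 
  step 6. node 5  ⊔preds=⊥  new=⊥  stable
  step 7. node 6  ⊔preds=⊥  new=7  stable
  step 8. node 7  ⊔preds=2  new=6  old=⊥  +wl: 
  step 9. node 0  ⊔preds=⊤  new=⊤  old=6  +wl: 2,4
  step 10. node 1  ⊔preds=2  new=0  old=⊥  +wl: 5,6
  step 11. node 2  ⊔preds=⊤  new=2  stable
  step 12. node 4  ⊔preds=⊤  new=⊤  stable
  step 13. node 5  ⊔preds=0  new=0  old=⊥  +wl: 
  step 14. node 6  ⊔preds=0  new=⊤  old=7  +wl: 3
  step 15. node 3  ⊔preds=⊤  new=⊤  old=2  +wl: 7
  step 16. node 7  ⊔preds=⊤  new=6  stable

Least fixpoint reached:
  node 0: ⊤
  node 1: 0
  node 2: 2
  node 3: ⊤
  node 4: ⊤
  node 5: 0
  node 6: ⊤
  node 7: 6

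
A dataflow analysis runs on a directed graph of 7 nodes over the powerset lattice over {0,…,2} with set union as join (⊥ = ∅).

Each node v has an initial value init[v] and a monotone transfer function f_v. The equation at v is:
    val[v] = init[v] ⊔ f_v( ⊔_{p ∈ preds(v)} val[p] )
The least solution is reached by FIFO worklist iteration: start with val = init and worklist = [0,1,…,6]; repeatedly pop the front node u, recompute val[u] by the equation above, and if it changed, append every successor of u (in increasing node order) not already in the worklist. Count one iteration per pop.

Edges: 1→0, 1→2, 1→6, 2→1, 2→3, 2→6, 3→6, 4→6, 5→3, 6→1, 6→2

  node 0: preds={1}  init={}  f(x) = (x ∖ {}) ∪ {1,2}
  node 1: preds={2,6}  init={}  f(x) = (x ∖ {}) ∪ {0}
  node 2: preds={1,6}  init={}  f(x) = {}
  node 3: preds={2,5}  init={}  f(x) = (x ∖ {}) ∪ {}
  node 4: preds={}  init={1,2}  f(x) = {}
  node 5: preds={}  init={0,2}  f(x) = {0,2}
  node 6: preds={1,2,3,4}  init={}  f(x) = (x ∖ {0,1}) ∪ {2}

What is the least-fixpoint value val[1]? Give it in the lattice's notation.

Trace (12 dequeues):
  [1] u=0 | in {} | out {1,2} | prev {} | push {}
  [2] u=1 | in {} | out {0} | prev {} | push {0}
  [3] u=2 | in {0} | out {} | ==
  [4] u=3 | in {0,2} | out {0,2} | prev {} | push {}
  [5] u=4 | in {} | out {1,2} | ==
  [6] u=5 | in {} | out {0,2} | ==
  [7] u=6 | in {0,1,2} | out {2} | prev {} | push {1,2}
  [8] u=0 | in {0} | out {0,1,2} | prev {1,2} | push {}
  [9] u=1 | in {2} | out {0,2} | prev {0} | push {0,6}
  [10] u=2 | in {0,2} | out {} | ==
  [11] u=0 | in {0,2} | out {0,1,2} | ==
  [12] u=6 | in {0,1,2} | out {2} | ==

Converged values:
  [0] {0,1,2}
  [1] {0,2}
  [2] {}
  [3] {0,2}
  [4] {1,2}
  [5] {0,2}
  [6] {2}

{0,2}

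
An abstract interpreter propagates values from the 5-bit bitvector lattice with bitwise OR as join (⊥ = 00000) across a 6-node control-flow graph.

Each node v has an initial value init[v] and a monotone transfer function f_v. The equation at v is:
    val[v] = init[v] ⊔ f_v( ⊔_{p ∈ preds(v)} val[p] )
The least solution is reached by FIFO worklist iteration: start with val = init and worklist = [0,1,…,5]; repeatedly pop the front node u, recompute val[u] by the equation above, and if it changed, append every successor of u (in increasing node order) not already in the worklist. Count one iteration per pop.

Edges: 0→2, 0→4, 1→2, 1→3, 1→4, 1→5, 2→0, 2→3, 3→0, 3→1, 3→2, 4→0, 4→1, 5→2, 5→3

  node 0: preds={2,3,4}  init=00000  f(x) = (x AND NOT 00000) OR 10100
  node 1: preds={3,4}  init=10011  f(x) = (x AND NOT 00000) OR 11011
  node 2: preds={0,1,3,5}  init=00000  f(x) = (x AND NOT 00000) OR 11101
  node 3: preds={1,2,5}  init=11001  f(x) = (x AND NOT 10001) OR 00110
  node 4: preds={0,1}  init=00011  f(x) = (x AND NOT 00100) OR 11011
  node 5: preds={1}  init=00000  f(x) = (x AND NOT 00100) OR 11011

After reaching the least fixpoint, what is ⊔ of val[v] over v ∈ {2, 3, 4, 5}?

11111

Iteration log — 12 steps:
  step 1. node 0  ⊔preds=11011  new=11111  old=00000  +wl: 
  step 2. node 1  ⊔preds=11011  new=11011  old=10011  +wl: 
  step 3. node 2  ⊔preds=11111  new=11111  old=00000  +wl: 0
  step 4. node 3  ⊔preds=11111  new=11111  old=11001  +wl: 1,2
  step 5. node 4  ⊔preds=11111  new=11011  old=00011  +wl: 
  step 6. node 5  ⊔preds=11011  new=11011  old=00000  +wl: 3
  step 7. node 0  ⊔preds=11111  new=11111  stable
  step 8. node 1  ⊔preds=11111  new=11111  old=11011  +wl: 4,5
  step 9. node 2  ⊔preds=11111  new=11111  stable
  step 10. node 3  ⊔preds=11111  new=11111  stable
  step 11. node 4  ⊔preds=11111  new=11011  stable
  step 12. node 5  ⊔preds=11111  new=11011  stable

Least fixpoint reached:
  node 0: 11111
  node 1: 11111
  node 2: 11111
  node 3: 11111
  node 4: 11011
  node 5: 11011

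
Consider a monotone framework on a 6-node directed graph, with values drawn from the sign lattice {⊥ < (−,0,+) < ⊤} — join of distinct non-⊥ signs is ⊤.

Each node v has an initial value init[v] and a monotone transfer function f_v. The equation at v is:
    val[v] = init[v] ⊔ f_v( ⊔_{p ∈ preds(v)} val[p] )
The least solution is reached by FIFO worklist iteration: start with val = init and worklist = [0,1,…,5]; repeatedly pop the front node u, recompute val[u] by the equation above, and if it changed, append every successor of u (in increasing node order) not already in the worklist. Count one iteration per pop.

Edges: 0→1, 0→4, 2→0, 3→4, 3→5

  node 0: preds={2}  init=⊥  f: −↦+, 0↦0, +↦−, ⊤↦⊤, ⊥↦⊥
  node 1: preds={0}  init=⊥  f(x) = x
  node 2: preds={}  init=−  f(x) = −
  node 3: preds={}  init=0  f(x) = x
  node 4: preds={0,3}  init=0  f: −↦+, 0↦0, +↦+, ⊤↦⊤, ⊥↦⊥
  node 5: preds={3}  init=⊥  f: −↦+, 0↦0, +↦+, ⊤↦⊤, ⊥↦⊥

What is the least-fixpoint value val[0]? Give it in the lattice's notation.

Iteration log — 6 steps:
  step 1. node 0  ⊔preds=−  new=+  old=⊥  +wl: 
  step 2. node 1  ⊔preds=+  new=+  old=⊥  +wl: 
  step 3. node 2  ⊔preds=⊥  new=−  stable
  step 4. node 3  ⊔preds=⊥  new=0  stable
  step 5. node 4  ⊔preds=⊤  new=⊤  old=0  +wl: 
  step 6. node 5  ⊔preds=0  new=0  old=⊥  +wl: 

Least fixpoint reached:
  node 0: +
  node 1: +
  node 2: −
  node 3: 0
  node 4: ⊤
  node 5: 0

+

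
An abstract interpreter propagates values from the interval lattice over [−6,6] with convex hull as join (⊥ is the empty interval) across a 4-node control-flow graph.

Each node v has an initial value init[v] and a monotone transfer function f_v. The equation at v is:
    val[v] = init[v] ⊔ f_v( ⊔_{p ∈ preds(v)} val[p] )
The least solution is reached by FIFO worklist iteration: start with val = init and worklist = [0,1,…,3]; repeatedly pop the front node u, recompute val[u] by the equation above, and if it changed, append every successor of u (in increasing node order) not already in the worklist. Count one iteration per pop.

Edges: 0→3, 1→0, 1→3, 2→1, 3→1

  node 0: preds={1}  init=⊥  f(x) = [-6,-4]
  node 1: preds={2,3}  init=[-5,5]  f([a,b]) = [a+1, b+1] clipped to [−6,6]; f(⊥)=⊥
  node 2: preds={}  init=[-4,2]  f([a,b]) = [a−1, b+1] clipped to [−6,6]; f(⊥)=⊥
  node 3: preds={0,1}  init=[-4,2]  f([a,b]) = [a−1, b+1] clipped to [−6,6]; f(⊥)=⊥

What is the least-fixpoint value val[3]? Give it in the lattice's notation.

Trace (7 dequeues):
  [1] u=0 | in [-5,5] | out [-6,-4] | prev ⊥ | push {}
  [2] u=1 | in [-4,2] | out [-5,5] | ==
  [3] u=2 | in ⊥ | out [-4,2] | ==
  [4] u=3 | in [-6,5] | out [-6,6] | prev [-4,2] | push {1}
  [5] u=1 | in [-6,6] | out [-5,6] | prev [-5,5] | push {0,3}
  [6] u=0 | in [-5,6] | out [-6,-4] | ==
  [7] u=3 | in [-6,6] | out [-6,6] | ==

Converged values:
  [0] [-6,-4]
  [1] [-5,6]
  [2] [-4,2]
  [3] [-6,6]

[-6,6]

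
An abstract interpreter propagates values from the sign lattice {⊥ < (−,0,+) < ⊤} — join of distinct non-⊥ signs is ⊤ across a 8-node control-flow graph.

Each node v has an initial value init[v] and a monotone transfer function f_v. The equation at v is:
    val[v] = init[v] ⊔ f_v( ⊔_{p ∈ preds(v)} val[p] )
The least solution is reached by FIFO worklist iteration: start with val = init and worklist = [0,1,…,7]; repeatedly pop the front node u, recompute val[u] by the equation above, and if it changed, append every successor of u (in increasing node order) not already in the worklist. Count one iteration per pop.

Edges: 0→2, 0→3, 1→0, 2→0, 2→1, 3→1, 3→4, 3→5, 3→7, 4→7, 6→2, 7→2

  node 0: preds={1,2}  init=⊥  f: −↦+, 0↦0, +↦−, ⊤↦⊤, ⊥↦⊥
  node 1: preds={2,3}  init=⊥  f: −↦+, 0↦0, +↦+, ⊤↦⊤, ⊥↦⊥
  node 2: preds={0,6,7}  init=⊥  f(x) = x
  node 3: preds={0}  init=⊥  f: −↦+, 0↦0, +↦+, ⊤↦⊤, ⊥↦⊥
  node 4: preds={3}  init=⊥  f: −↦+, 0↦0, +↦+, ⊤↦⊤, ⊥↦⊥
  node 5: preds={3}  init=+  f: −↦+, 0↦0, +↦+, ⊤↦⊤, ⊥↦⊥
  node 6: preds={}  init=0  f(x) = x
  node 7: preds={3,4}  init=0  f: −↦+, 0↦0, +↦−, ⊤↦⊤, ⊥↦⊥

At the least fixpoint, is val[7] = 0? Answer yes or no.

yes

Worklist (17 pops):
  #1 pop 0: in=⊥ → ⊥ (no change)
  #2 pop 1: in=⊥ → ⊥ (no change)
  #3 pop 2: in=0 → 0 (was ⊥); enqueue [0,1]
  #4 pop 3: in=⊥ → ⊥ (no change)
  #5 pop 4: in=⊥ → ⊥ (no change)
  #6 pop 5: in=⊥ → + (no change)
  #7 pop 6: in=⊥ → 0 (no change)
  #8 pop 7: in=⊥ → 0 (no change)
  #9 pop 0: in=0 → 0 (was ⊥); enqueue [2,3]
  #10 pop 1: in=0 → 0 (was ⊥); enqueue [0]
  #11 pop 2: in=0 → 0 (no change)
  #12 pop 3: in=0 → 0 (was ⊥); enqueue [1,4,5,7]
  #13 pop 0: in=0 → 0 (no change)
  #14 pop 1: in=0 → 0 (no change)
  #15 pop 4: in=0 → 0 (was ⊥); enqueue []
  #16 pop 5: in=0 → ⊤ (was +); enqueue []
  #17 pop 7: in=0 → 0 (no change)

Fixpoint:
  val[0] = 0
  val[1] = 0
  val[2] = 0
  val[3] = 0
  val[4] = 0
  val[5] = ⊤
  val[6] = 0
  val[7] = 0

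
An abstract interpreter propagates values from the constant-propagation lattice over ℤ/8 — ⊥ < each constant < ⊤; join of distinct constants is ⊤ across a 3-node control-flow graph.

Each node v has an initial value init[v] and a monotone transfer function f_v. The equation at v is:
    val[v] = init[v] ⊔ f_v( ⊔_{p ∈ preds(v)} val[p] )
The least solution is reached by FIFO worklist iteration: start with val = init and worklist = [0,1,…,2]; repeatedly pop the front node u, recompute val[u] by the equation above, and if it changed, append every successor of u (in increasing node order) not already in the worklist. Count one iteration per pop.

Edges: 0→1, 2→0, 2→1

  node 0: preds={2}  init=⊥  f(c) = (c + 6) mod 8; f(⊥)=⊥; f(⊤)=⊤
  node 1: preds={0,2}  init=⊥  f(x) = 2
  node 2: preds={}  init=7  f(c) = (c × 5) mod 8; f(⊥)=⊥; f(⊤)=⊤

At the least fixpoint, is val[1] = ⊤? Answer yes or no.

no

Worklist (3 pops):
  #1 pop 0: in=7 → 5 (was ⊥); enqueue []
  #2 pop 1: in=⊤ → 2 (was ⊥); enqueue []
  #3 pop 2: in=⊥ → 7 (no change)

Fixpoint:
  val[0] = 5
  val[1] = 2
  val[2] = 7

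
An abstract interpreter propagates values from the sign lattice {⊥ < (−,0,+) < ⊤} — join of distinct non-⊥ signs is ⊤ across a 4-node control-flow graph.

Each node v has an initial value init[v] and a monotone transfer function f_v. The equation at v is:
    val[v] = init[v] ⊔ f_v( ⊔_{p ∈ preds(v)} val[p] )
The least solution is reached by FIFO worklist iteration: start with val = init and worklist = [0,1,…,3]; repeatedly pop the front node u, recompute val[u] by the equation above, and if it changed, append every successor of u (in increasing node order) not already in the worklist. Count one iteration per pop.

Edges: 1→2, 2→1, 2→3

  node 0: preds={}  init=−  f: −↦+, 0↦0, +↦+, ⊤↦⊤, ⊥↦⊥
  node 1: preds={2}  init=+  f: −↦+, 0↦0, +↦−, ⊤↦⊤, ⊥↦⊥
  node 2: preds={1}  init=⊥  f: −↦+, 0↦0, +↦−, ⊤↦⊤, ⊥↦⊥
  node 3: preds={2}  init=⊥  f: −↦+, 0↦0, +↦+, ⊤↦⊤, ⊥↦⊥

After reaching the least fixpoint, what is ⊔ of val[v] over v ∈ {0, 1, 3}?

⊤

Iteration log — 5 steps:
  step 1. node 0  ⊔preds=⊥  new=−  stable
  step 2. node 1  ⊔preds=⊥  new=+  stable
  step 3. node 2  ⊔preds=+  new=−  old=⊥  +wl: 1
  step 4. node 3  ⊔preds=−  new=+  old=⊥  +wl: 
  step 5. node 1  ⊔preds=−  new=+  stable

Least fixpoint reached:
  node 0: −
  node 1: +
  node 2: −
  node 3: +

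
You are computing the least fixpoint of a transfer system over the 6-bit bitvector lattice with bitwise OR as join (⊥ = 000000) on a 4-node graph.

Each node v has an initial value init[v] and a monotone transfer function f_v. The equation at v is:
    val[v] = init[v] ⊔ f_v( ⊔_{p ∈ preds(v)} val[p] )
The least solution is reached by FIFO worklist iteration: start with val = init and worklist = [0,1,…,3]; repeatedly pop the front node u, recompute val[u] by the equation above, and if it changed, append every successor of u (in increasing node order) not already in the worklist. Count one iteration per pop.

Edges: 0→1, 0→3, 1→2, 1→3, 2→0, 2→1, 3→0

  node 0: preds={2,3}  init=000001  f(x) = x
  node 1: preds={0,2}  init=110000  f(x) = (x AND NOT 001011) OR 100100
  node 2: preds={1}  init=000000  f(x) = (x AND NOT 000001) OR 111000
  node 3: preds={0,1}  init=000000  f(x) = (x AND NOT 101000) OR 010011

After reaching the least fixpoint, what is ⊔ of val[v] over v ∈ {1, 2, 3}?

111111

Iteration log — 7 steps:
  step 1. node 0  ⊔preds=000000  new=000001  stable
  step 2. node 1  ⊔preds=000001  new=110100  old=110000  +wl: 
  step 3. node 2  ⊔preds=110100  new=111100  old=000000  +wl: 0,1
  step 4. node 3  ⊔preds=110101  new=010111  old=000000  +wl: 
  step 5. node 0  ⊔preds=111111  new=111111  old=000001  +wl: 3
  step 6. node 1  ⊔preds=111111  new=110100  stable
  step 7. node 3  ⊔preds=111111  new=010111  stable

Least fixpoint reached:
  node 0: 111111
  node 1: 110100
  node 2: 111100
  node 3: 010111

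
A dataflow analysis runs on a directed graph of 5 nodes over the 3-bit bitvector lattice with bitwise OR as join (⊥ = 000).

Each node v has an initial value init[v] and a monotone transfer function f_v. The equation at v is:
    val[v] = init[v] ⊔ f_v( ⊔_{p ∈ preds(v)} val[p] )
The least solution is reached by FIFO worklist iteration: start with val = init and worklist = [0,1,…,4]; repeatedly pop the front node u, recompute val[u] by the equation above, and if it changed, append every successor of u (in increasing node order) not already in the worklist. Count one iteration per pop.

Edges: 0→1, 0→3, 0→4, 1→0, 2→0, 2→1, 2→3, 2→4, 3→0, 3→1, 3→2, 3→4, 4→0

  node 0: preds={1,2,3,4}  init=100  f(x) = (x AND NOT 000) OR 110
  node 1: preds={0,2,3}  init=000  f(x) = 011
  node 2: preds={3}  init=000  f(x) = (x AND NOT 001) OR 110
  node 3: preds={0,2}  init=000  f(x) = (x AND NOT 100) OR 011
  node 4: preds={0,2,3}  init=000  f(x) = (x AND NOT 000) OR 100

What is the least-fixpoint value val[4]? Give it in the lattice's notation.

Iteration log — 10 steps:
  step 1. node 0  ⊔preds=000  new=110  old=100  +wl: 
  step 2. node 1  ⊔preds=110  new=011  old=000  +wl: 0
  step 3. node 2  ⊔preds=000  new=110  old=000  +wl: 1
  step 4. node 3  ⊔preds=110  new=011  old=000  +wl: 2
  step 5. node 4  ⊔preds=111  new=111  old=000  +wl: 
  step 6. node 0  ⊔preds=111  new=111  old=110  +wl: 3,4
  step 7. node 1  ⊔preds=111  new=011  stable
  step 8. node 2  ⊔preds=011  new=110  stable
  step 9. node 3  ⊔preds=111  new=011  stable
  step 10. node 4  ⊔preds=111  new=111  stable

Least fixpoint reached:
  node 0: 111
  node 1: 011
  node 2: 110
  node 3: 011
  node 4: 111

111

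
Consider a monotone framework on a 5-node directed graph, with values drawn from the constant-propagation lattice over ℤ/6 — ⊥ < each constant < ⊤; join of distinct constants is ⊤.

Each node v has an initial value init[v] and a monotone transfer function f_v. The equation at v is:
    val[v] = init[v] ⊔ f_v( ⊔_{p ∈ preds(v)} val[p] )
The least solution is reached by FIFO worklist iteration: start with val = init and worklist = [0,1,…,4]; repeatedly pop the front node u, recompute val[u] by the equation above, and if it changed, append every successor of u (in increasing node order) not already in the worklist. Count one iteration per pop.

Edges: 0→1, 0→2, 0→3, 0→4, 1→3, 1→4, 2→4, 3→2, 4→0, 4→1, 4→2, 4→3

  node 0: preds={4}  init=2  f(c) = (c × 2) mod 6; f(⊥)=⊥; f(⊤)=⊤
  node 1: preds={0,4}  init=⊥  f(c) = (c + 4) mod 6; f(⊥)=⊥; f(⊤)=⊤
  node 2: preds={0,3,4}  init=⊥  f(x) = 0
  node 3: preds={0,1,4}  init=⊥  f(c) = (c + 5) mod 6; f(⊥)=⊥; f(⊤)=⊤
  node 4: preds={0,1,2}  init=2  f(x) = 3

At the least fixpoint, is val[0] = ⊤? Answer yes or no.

Worklist (9 pops):
  #1 pop 0: in=2 → ⊤ (was 2); enqueue []
  #2 pop 1: in=⊤ → ⊤ (was ⊥); enqueue []
  #3 pop 2: in=⊤ → 0 (was ⊥); enqueue []
  #4 pop 3: in=⊤ → ⊤ (was ⊥); enqueue [2]
  #5 pop 4: in=⊤ → ⊤ (was 2); enqueue [0,1,3]
  #6 pop 2: in=⊤ → 0 (no change)
  #7 pop 0: in=⊤ → ⊤ (no change)
  #8 pop 1: in=⊤ → ⊤ (no change)
  #9 pop 3: in=⊤ → ⊤ (no change)

Fixpoint:
  val[0] = ⊤
  val[1] = ⊤
  val[2] = 0
  val[3] = ⊤
  val[4] = ⊤

yes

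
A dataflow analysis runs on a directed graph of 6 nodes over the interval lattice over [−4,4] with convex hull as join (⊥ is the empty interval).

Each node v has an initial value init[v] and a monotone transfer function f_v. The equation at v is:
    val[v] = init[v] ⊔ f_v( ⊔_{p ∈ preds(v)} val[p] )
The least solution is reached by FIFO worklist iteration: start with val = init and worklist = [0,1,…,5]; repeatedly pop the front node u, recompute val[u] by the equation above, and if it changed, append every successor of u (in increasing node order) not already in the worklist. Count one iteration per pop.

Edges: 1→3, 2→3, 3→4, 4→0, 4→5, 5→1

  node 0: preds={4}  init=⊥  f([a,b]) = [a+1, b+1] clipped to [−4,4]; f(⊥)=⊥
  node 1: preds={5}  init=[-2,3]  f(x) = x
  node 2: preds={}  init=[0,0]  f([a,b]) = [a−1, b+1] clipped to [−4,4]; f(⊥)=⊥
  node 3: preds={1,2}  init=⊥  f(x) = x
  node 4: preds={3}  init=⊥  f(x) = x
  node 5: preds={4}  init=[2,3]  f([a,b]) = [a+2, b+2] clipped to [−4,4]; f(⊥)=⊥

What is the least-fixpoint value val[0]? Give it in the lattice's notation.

Worklist (12 pops):
  #1 pop 0: in=⊥ → ⊥ (no change)
  #2 pop 1: in=[2,3] → [-2,3] (no change)
  #3 pop 2: in=⊥ → [0,0] (no change)
  #4 pop 3: in=[-2,3] → [-2,3] (was ⊥); enqueue []
  #5 pop 4: in=[-2,3] → [-2,3] (was ⊥); enqueue [0]
  #6 pop 5: in=[-2,3] → [0,4] (was [2,3]); enqueue [1]
  #7 pop 0: in=[-2,3] → [-1,4] (was ⊥); enqueue []
  #8 pop 1: in=[0,4] → [-2,4] (was [-2,3]); enqueue [3]
  #9 pop 3: in=[-2,4] → [-2,4] (was [-2,3]); enqueue [4]
  #10 pop 4: in=[-2,4] → [-2,4] (was [-2,3]); enqueue [0,5]
  #11 pop 0: in=[-2,4] → [-1,4] (no change)
  #12 pop 5: in=[-2,4] → [0,4] (no change)

Fixpoint:
  val[0] = [-1,4]
  val[1] = [-2,4]
  val[2] = [0,0]
  val[3] = [-2,4]
  val[4] = [-2,4]
  val[5] = [0,4]

[-1,4]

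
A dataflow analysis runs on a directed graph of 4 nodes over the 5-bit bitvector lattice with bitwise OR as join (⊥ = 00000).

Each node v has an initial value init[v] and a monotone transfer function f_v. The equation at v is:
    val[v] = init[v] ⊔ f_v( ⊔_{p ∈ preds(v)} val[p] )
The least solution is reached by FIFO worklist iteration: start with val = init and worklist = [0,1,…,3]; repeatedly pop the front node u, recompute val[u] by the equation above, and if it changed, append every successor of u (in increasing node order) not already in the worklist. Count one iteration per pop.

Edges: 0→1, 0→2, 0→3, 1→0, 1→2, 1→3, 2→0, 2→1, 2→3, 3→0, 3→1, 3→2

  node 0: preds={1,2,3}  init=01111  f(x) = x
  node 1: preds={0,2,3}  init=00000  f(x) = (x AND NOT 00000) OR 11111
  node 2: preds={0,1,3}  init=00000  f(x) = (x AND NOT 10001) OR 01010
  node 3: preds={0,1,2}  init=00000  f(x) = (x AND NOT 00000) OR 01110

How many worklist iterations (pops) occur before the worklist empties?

8

Trace (8 dequeues):
  [1] u=0 | in 00000 | out 01111 | ==
  [2] u=1 | in 01111 | out 11111 | prev 00000 | push {0}
  [3] u=2 | in 11111 | out 01110 | prev 00000 | push {1}
  [4] u=3 | in 11111 | out 11111 | prev 00000 | push {2}
  [5] u=0 | in 11111 | out 11111 | prev 01111 | push {3}
  [6] u=1 | in 11111 | out 11111 | ==
  [7] u=2 | in 11111 | out 01110 | ==
  [8] u=3 | in 11111 | out 11111 | ==

Converged values:
  [0] 11111
  [1] 11111
  [2] 01110
  [3] 11111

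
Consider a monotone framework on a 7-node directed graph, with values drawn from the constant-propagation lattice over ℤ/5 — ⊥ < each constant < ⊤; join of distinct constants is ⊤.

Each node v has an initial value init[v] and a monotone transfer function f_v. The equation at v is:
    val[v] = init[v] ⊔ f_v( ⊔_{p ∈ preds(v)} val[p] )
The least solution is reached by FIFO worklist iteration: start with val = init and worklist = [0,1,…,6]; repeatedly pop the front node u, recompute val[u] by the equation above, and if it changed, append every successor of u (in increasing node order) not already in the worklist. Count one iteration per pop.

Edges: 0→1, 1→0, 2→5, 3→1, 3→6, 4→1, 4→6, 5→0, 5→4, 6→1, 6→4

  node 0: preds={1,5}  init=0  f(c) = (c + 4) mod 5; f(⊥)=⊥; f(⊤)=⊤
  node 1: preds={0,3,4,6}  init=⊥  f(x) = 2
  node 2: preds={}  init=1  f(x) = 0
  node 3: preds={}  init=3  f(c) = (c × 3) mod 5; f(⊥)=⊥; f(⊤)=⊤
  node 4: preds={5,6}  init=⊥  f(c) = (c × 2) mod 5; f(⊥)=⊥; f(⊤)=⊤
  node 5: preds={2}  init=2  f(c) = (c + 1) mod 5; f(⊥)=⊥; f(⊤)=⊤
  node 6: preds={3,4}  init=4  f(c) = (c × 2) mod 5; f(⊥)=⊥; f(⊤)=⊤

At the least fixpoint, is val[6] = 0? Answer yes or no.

Iteration log — 10 steps:
  step 1. node 0  ⊔preds=2  new=⊤  old=0  +wl: 
  step 2. node 1  ⊔preds=⊤  new=2  old=⊥  +wl: 0
  step 3. node 2  ⊔preds=⊥  new=⊤  old=1  +wl: 
  step 4. node 3  ⊔preds=⊥  new=3  stable
  step 5. node 4  ⊔preds=⊤  new=⊤  old=⊥  +wl: 1
  step 6. node 5  ⊔preds=⊤  new=⊤  old=2  +wl: 4
  step 7. node 6  ⊔preds=⊤  new=⊤  old=4  +wl: 
  step 8. node 0  ⊔preds=⊤  new=⊤  stable
  step 9. node 1  ⊔preds=⊤  new=2  stable
  step 10. node 4  ⊔preds=⊤  new=⊤  stable

Least fixpoint reached:
  node 0: ⊤
  node 1: 2
  node 2: ⊤
  node 3: 3
  node 4: ⊤
  node 5: ⊤
  node 6: ⊤

no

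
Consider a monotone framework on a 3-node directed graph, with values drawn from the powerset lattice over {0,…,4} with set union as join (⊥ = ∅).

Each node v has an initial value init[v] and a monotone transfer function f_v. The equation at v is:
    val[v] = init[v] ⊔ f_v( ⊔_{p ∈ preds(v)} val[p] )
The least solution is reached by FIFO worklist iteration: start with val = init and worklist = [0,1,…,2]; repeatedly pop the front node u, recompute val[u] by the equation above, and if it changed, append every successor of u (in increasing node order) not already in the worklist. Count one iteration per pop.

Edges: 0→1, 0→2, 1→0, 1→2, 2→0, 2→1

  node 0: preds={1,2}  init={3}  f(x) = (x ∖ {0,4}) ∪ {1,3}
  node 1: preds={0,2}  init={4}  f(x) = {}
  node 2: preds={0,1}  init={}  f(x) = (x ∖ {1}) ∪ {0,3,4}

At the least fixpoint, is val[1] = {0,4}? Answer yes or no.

no

Trace (5 dequeues):
  [1] u=0 | in {4} | out {1,3} | prev {3} | push {}
  [2] u=1 | in {1,3} | out {4} | ==
  [3] u=2 | in {1,3,4} | out {0,3,4} | prev {} | push {0,1}
  [4] u=0 | in {0,3,4} | out {1,3} | ==
  [5] u=1 | in {0,1,3,4} | out {4} | ==

Converged values:
  [0] {1,3}
  [1] {4}
  [2] {0,3,4}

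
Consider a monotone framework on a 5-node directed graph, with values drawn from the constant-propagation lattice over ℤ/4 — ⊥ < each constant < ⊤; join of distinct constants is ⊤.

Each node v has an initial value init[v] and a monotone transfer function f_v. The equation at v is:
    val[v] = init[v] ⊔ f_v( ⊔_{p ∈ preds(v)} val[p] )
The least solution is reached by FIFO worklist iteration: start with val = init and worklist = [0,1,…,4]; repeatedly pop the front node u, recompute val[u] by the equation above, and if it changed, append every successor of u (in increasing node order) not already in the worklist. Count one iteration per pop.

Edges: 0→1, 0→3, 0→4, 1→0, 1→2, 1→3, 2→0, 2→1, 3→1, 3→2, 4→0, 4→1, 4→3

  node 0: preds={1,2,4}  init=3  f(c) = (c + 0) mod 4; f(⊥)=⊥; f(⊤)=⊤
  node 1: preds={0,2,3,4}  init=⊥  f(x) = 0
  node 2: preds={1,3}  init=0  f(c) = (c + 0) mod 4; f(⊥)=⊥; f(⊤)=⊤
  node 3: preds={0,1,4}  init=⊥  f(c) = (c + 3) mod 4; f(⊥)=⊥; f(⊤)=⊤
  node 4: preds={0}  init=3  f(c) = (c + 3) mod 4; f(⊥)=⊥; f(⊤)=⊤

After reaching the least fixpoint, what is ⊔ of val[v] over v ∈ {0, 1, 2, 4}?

Iteration log — 11 steps:
  step 1. node 0  ⊔preds=⊤  new=⊤  old=3  +wl: 
  step 2. node 1  ⊔preds=⊤  new=0  old=⊥  +wl: 0
  step 3. node 2  ⊔preds=0  new=0  stable
  step 4. node 3  ⊔preds=⊤  new=⊤  old=⊥  +wl: 1,2
  step 5. node 4  ⊔preds=⊤  new=⊤  old=3  +wl: 3
  step 6. node 0  ⊔preds=⊤  new=⊤  stable
  step 7. node 1  ⊔preds=⊤  new=0  stable
  step 8. node 2  ⊔preds=⊤  new=⊤  old=0  +wl: 0,1
  step 9. node 3  ⊔preds=⊤  new=⊤  stable
  step 10. node 0  ⊔preds=⊤  new=⊤  stable
  step 11. node 1  ⊔preds=⊤  new=0  stable

Least fixpoint reached:
  node 0: ⊤
  node 1: 0
  node 2: ⊤
  node 3: ⊤
  node 4: ⊤

⊤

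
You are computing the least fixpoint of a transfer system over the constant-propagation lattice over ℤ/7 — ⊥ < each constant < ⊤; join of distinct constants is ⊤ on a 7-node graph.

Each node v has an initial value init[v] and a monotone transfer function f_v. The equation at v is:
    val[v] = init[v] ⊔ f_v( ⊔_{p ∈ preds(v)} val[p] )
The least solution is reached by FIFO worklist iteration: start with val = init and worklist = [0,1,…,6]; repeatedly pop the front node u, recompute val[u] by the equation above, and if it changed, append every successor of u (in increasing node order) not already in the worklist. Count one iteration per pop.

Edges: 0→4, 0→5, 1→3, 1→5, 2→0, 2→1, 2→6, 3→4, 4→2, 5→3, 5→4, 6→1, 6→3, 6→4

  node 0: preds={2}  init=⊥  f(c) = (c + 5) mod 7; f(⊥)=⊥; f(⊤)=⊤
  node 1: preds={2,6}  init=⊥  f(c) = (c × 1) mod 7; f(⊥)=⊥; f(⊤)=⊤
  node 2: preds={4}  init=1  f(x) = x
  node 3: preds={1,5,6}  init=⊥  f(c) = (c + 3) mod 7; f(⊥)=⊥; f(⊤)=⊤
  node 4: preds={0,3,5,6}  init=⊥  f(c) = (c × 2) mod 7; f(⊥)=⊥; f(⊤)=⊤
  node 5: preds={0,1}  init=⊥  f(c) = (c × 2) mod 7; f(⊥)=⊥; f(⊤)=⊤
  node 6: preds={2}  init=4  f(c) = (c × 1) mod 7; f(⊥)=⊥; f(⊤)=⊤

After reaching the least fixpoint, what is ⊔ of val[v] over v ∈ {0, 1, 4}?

Trace (15 dequeues):
  [1] u=0 | in 1 | out 6 | prev ⊥ | push {}
  [2] u=1 | in ⊤ | out ⊤ | prev ⊥ | push {}
  [3] u=2 | in ⊥ | out 1 | ==
  [4] u=3 | in ⊤ | out ⊤ | prev ⊥ | push {}
  [5] u=4 | in ⊤ | out ⊤ | prev ⊥ | push {2}
  [6] u=5 | in ⊤ | out ⊤ | prev ⊥ | push {3,4}
  [7] u=6 | in 1 | out ⊤ | prev 4 | push {1}
  [8] u=2 | in ⊤ | out ⊤ | prev 1 | push {0,6}
  [9] u=3 | in ⊤ | out ⊤ | ==
  [10] u=4 | in ⊤ | out ⊤ | ==
  [11] u=1 | in ⊤ | out ⊤ | ==
  [12] u=0 | in ⊤ | out ⊤ | prev 6 | push {4,5}
  [13] u=6 | in ⊤ | out ⊤ | ==
  [14] u=4 | in ⊤ | out ⊤ | ==
  [15] u=5 | in ⊤ | out ⊤ | ==

Converged values:
  [0] ⊤
  [1] ⊤
  [2] ⊤
  [3] ⊤
  [4] ⊤
  [5] ⊤
  [6] ⊤

⊤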